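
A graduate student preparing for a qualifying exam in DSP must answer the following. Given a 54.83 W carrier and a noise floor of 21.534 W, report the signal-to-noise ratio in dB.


SNR in decibels:
SNR = 10 * log10(Ps / Pn)
    = 10 * log10(54.83 / 21.534)
    = 10 * log10(2.5462)
    = 10 * 0.4059
    = 4.06 dB

4.06 dB


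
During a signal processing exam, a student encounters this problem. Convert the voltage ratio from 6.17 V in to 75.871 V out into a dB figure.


Voltage gain in dB:
G = 20 * log10(Vout / Vin)
  = 20 * log10(75.871 / 6.17)
  = 20 * log10(12.296759)
  = 20 * 1.089791
  = 21.8 dB

21.8 dB


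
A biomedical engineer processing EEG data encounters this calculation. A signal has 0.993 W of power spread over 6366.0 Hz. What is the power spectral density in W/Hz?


Power spectral density:
PSD = P / BW
    = 0.993 / 6366.0
    = 0.00015598 W/Hz

0.00015598 W/Hz


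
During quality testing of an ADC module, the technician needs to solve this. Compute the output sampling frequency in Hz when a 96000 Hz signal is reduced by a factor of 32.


Decimation reduces the sample rate:
fs_out = fs_in / M
       = 96000 / 32
       = 3000.0 Hz

3000.0 Hz


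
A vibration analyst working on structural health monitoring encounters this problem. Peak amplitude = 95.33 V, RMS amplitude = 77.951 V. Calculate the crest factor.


Crest factor is the ratio of peak to RMS:
CF = V_peak / V_rms
   = 95.33 / 77.951
   = 1.2229

1.2229


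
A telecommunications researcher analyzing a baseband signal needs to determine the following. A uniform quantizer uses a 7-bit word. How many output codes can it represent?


Number of quantization levels = 2^N
= 2^7
= 128

128


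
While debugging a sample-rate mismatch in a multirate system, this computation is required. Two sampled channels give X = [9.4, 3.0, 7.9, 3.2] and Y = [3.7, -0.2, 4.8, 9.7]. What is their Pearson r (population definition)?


Pearson correlation coefficient (population):
r = cov(X,Y) / (std(X) * std(Y))
Mean X = 5.875, Mean Y = 4.5
Cov(X,Y) = -0.6525
Std(X) = 2.826106, Std(Y) = 3.530581
r = -0.0654

-0.0654


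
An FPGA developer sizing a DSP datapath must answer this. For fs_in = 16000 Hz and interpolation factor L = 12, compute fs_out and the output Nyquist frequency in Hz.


Step 1 — output sample rate after interpolation by L:
fs_out = L * fs_in = 12 * 16000 = 192000 Hz

Step 2 — Nyquist frequency of the output stream:
f_Nyq = fs_out / 2 = 192000 / 2 = 96000.0 Hz

fs_out = 192000 Hz; f_Nyquist = 96000.0 Hz


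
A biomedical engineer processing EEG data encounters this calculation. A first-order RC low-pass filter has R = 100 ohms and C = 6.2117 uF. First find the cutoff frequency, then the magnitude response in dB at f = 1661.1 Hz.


Step 1 — cutoff frequency:
fc = 1 / (2*pi*R*C)
C = 6.2117 uF = 6.2117e-06 F
fc = 1 / (2*pi*100*6.2117e-06)
   = 256.218 Hz

Step 2 — magnitude at f = 1661.1 Hz:
|H(f)| = 1 / sqrt(1 + (f/fc)^2)
f/fc = 1661.1 / 256.218 = 6.483151
|H| = 1 / sqrt(1 + 42.031247) = 0.1524432
|H|_dB = 20*log10(0.1524432) = -16.34 dB

fc = 256.218 Hz; |H(1661.1 Hz)| = -16.34 dB


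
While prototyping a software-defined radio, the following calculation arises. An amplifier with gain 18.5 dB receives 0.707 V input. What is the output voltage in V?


Output voltage from dB gain:
V_out = V_in * 10^(gain_dB / 20)
      = 0.707 * 10^(18.5 / 20)
      = 0.707 * 8.413951
      = 5.9487 V

5.9487 V


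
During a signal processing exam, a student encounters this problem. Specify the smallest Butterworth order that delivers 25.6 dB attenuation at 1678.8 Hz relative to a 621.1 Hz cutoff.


Butterworth filter order formula:
n = log10(10^(A/10) - 1) / (2 * log10(f_stop/f_pass))
10^(25.6/10) - 1 = 362.0781
f_stop/f_pass = 1678.8 / 621.1 = 2.7029
n = 2.9627 -> ceil = 3

3


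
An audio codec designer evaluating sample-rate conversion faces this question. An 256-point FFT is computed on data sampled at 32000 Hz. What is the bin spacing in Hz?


DFT frequency resolution:
df = fs / N
   = 32000 / 256
   = 125.0 Hz

125.0 Hz


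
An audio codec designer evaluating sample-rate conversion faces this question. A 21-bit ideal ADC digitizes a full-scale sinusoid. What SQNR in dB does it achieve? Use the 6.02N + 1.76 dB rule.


Theoretical SNR for a full-scale sinusoid:
SNR = 6.02 * N + 1.76
    = 6.02 * 21 + 1.76
    = 126.42 + 1.76
    = 128.18 dB

128.18 dB


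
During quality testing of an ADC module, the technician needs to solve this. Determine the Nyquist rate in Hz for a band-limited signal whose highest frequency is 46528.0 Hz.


The Nyquist rate is twice the maximum frequency component.
fs_min = 2 * fmax
      = 2 * 46528.0
      = 93056.0 Hz

93056.0


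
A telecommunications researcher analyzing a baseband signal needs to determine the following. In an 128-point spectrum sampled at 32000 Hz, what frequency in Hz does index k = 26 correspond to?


Frequency of DFT bin k:
f_k = k * fs / N
    = 26 * 32000 / 128
    = 832000 / 128
    = 6500.0 Hz

6500.0 Hz


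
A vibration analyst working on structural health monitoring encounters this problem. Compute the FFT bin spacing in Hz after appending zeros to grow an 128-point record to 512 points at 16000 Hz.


Frequency resolution after zero-padding:
N_padded = 128 * 4 = 512
df = fs / N_padded
   = 16000 / 512
   = 31.25 Hz

31.25 Hz


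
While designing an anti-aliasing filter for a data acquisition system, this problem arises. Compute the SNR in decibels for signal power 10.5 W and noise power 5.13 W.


SNR in decibels:
SNR = 10 * log10(Ps / Pn)
    = 10 * log10(10.5 / 5.13)
    = 10 * log10(2.0468)
    = 10 * 0.3111
    = 3.11 dB

3.11 dB


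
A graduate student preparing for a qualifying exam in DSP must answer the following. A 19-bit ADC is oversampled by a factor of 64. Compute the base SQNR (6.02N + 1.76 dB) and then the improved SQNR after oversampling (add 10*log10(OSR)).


Step 1 — baseline SQNR at Nyquist:
SQNR_base = 6.02*N + 1.76
          = 6.02*19 + 1.76
          = 116.14 dB

Step 2 — oversampling processing gain:
G = 10*log10(OSR) = 10*log10(64) = 18.06 dB

Step 3 — total:
SQNR_total = 116.14 + 18.06 = 134.2 dB

Base SQNR = 116.14 dB; oversampled SQNR = 134.2 dB


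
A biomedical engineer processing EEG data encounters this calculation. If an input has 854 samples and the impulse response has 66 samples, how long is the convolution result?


Linear convolution output length:
L = N + M - 1
  = 854 + 66 - 1
  = 919 samples

919


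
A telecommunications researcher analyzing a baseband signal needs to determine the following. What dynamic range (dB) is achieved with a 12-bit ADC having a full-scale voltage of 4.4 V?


Dynamic range from full-scale to LSB:
V_min = V_max / 2^bits = 4.4 / 2^12
DR = 20 * log10(V_max / V_min)
   = 20 * log10(2^12)
   = 20 * 12 * log10(2)
   = 72.25 dB

72.25 dB


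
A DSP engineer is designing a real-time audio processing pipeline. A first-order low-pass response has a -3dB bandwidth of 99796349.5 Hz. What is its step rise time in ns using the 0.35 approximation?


Rise time from bandwidth relationship:
tr = 0.35 / BW
   = 0.35 / 99796349.5
   = 3.507142313e-09 s
   = 3.5071 ns

3.5071 ns


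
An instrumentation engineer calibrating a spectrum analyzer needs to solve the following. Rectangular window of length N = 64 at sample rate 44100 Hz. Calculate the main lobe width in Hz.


Main lobe width for a rectangular window:
Width = 2 * fs / N
      = 2 * 44100 / 64
      = 88200 / 64
      = 1378.125 Hz

1378.125 Hz


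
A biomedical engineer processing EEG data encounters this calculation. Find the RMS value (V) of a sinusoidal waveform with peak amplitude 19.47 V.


RMS voltage for a sinusoidal waveform:
V_rms = V_peak / sqrt(2)
      = 19.47 / 1.414214
      = 13.767 V

13.767 V


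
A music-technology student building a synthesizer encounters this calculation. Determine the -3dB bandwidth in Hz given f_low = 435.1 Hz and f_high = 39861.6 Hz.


Bandwidth is the difference of -3dB frequencies:
BW = f_high - f_low
   = 39861.6 - 435.1
   = 39426.5 Hz

39426.5 Hz


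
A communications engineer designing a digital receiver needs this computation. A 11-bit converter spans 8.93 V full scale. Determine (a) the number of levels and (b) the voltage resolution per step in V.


Step 1 — number of quantization levels:
L = 2^N = 2^11 = 2048

Step 2 — LSB step size:
delta = Vfs / L
      = 8.93 / 2048
      = 0.00436035 V

Levels = 2048; step size = 0.00436035 V


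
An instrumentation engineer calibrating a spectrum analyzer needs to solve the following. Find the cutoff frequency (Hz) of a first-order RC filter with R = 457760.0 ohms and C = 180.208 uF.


Cutoff frequency of a first-order RC filter:
fc = 1 / (2 * pi * R * C)
C = 180.208 uF = 0.000180208 F
fc = 1 / (2 * pi * 457760.0 * 0.000180208)
   = 1 / 518.31261082711
   = 0.001929 Hz

0.001929 Hz


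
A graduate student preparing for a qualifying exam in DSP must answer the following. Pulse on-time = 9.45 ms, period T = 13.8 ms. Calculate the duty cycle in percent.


Duty cycle as a percentage:
DC = (t_on / T) * 100
   = (9.45 / 13.8) * 100
   = 0.684783 * 100
   = 68.48 %

68.48 %


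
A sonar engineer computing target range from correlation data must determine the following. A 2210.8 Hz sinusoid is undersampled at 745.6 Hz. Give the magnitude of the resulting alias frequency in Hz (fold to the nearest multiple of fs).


Compute the nearest integer multiple of fs to the signal:
n = round(2210.8 / 745.6) = 3
f_alias = |2210.8 - 3 * 745.6|
        = |2210.8 - 2236.8|
        = 26.0 Hz

26.0


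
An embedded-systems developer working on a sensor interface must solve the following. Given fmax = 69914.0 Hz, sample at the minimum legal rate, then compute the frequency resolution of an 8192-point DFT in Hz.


Step 1 — Nyquist sampling rate:
fs = 2 * fmax = 2 * 69914.0 = 139828.0 Hz

Step 2 — DFT bin spacing:
df = fs / N = 139828.0 / 8192 = 17.0688 Hz

17.0688 Hz


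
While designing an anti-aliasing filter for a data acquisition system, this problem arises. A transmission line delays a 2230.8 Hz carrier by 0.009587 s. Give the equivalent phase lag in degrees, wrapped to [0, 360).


Phase shift from frequency and time delay:
phi = 360 * f * t_delay
    = 360 * 2230.8 * 0.009587
    = 7699.2 degrees
    mod 360 = 139.2 degrees

139.2 degrees


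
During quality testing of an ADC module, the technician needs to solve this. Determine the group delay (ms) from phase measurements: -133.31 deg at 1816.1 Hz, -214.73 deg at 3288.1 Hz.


Group delay from phase difference:
tau = -d(phi)/d(omega)
d(phi) = -81.42 deg = -1.421047 rad
d(omega) = 2*pi*(3288.1 - 1816.1) = 9248.8488 rad/s
tau = -(-1.421047) / 9248.8488
    = 0.1536 ms

0.1536 ms


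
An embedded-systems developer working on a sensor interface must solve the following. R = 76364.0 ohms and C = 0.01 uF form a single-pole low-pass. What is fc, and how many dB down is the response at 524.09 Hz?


Step 1 — cutoff frequency:
fc = 1 / (2*pi*R*C)
C = 0.01 uF = 1e-08 F
fc = 1 / (2*pi*76364.0*1e-08)
   = 208.416 Hz

Step 2 — magnitude at f = 524.09 Hz:
|H(f)| = 1 / sqrt(1 + (f/fc)^2)
f/fc = 524.09 / 208.416 = 2.514634
|H| = 1 / sqrt(1 + 6.323384) = 0.3695252
|H|_dB = 20*log10(0.3695252) = -8.65 dB

fc = 208.416 Hz; |H(524.09 Hz)| = -8.65 dB


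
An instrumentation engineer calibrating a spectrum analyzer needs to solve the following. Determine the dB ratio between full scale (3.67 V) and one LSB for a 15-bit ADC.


Dynamic range from full-scale to LSB:
V_min = V_max / 2^bits = 3.67 / 2^15
DR = 20 * log10(V_max / V_min)
   = 20 * log10(2^15)
   = 20 * 15 * log10(2)
   = 90.31 dB

90.31 dB


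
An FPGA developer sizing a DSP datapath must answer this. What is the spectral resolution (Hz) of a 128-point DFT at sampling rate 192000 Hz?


DFT frequency resolution:
df = fs / N
   = 192000 / 128
   = 1500.0 Hz

1500.0 Hz


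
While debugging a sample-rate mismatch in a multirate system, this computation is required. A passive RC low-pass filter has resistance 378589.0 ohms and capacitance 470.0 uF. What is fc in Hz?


Cutoff frequency of a first-order RC filter:
fc = 1 / (2 * pi * R * C)
C = 470.0 uF = 0.00047 F
fc = 1 / (2 * pi * 378589.0 * 0.00047)
   = 1 / 1118.0100758621
   = 0.000894 Hz

0.000894 Hz


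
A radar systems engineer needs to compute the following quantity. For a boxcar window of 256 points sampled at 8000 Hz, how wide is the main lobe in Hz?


Main lobe width for a rectangular window:
Width = 2 * fs / N
      = 2 * 8000 / 256
      = 16000 / 256
      = 62.5 Hz

62.5 Hz


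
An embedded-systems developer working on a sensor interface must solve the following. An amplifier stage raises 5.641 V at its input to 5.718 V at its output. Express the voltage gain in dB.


Voltage gain in dB:
G = 20 * log10(Vout / Vin)
  = 20 * log10(5.718 / 5.641)
  = 20 * log10(1.01365)
  = 20 * 0.005888
  = 0.12 dB

0.12 dB


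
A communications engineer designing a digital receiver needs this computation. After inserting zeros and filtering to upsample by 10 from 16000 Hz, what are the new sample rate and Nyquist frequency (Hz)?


Step 1 — output sample rate after interpolation by L:
fs_out = L * fs_in = 10 * 16000 = 160000 Hz

Step 2 — Nyquist frequency of the output stream:
f_Nyq = fs_out / 2 = 160000 / 2 = 80000.0 Hz

fs_out = 160000 Hz; f_Nyquist = 80000.0 Hz


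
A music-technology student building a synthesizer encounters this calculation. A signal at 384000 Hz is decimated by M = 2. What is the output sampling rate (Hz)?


Decimation reduces the sample rate:
fs_out = fs_in / M
       = 384000 / 2
       = 192000.0 Hz

192000.0 Hz


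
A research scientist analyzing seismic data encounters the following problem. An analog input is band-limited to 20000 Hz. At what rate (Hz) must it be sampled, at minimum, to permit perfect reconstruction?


The Nyquist rate is twice the maximum frequency component.
fs_min = 2 * fmax
      = 2 * 20000
      = 40000 Hz

40000


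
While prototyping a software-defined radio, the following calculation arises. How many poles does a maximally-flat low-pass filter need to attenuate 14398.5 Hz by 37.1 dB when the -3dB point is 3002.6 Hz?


Butterworth filter order formula:
n = log10(10^(A/10) - 1) / (2 * log10(f_stop/f_pass))
10^(37.1/10) - 1 = 5127.6138
f_stop/f_pass = 14398.5 / 3002.6 = 4.7953
n = 2.7246 -> ceil = 3

3


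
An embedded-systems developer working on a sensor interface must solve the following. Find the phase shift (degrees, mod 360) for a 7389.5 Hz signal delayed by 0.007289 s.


Phase shift from frequency and time delay:
phi = 360 * f * t_delay
    = 360 * 7389.5 * 0.007289
    = 19390.34 degrees
    mod 360 = 310.34 degrees

310.34 degrees


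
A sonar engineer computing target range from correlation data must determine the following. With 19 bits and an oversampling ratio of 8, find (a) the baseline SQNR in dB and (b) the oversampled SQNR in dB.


Step 1 — baseline SQNR at Nyquist:
SQNR_base = 6.02*N + 1.76
          = 6.02*19 + 1.76
          = 116.14 dB

Step 2 — oversampling processing gain:
G = 10*log10(OSR) = 10*log10(8) = 9.03 dB

Step 3 — total:
SQNR_total = 116.14 + 9.03 = 125.17 dB

Base SQNR = 116.14 dB; oversampled SQNR = 125.17 dB


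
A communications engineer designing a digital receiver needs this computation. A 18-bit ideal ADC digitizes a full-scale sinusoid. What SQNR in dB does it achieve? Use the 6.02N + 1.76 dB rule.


Theoretical SNR for a full-scale sinusoid:
SNR = 6.02 * N + 1.76
    = 6.02 * 18 + 1.76
    = 108.36 + 1.76
    = 110.12 dB

110.12 dB


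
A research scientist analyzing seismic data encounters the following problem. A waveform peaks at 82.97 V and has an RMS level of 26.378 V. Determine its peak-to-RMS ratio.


Crest factor is the ratio of peak to RMS:
CF = V_peak / V_rms
   = 82.97 / 26.378
   = 3.1454

3.1454


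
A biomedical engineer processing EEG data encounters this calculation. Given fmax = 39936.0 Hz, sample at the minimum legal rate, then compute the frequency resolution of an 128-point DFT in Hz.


Step 1 — Nyquist sampling rate:
fs = 2 * fmax = 2 * 39936.0 = 79872.0 Hz

Step 2 — DFT bin spacing:
df = fs / N = 79872.0 / 128 = 624.0 Hz

624.0 Hz


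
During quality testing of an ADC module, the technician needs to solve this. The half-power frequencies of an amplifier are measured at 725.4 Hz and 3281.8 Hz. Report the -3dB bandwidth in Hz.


Bandwidth is the difference of -3dB frequencies:
BW = f_high - f_low
   = 3281.8 - 725.4
   = 2556.4 Hz

2556.4 Hz


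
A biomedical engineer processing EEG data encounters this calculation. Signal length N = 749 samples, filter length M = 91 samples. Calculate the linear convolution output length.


Linear convolution output length:
L = N + M - 1
  = 749 + 91 - 1
  = 839 samples

839


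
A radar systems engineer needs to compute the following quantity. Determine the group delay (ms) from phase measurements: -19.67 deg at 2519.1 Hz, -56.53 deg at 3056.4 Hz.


Group delay from phase difference:
tau = -d(phi)/d(omega)
d(phi) = -36.86 deg = -0.643328 rad
d(omega) = 2*pi*(3056.4 - 2519.1) = 3375.9555 rad/s
tau = -(-0.643328) / 3375.9555
    = 0.1906 ms

0.1906 ms


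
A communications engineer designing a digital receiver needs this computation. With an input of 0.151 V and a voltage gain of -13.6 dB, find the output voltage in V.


Output voltage from dB gain:
V_out = V_in * 10^(gain_dB / 20)
      = 0.151 * 10^(-13.6 / 20)
      = 0.151 * 0.20893
      = 0.0315 V

0.0315 V


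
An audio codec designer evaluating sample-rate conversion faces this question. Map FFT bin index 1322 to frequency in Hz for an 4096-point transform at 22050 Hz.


Frequency of DFT bin k:
f_k = k * fs / N
    = 1322 * 22050 / 4096
    = 29150100 / 4096
    = 7116.724 Hz

7116.724 Hz


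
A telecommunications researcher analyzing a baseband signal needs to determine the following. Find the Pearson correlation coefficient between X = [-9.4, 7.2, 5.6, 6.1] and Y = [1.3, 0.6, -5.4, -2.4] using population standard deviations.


Pearson correlation coefficient (population):
r = cov(X,Y) / (std(X) * std(Y))
Mean X = 2.375, Mean Y = -1.475
Cov(X,Y) = -9.691875
Std(X) = 6.822893, Std(Y) = 2.658359
r = -0.5343

-0.5343


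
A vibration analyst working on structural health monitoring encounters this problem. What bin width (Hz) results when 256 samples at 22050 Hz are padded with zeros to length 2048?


Frequency resolution after zero-padding:
N_padded = 256 * 8 = 2048
df = fs / N_padded
   = 22050 / 2048
   = 10.7666 Hz

10.7666 Hz


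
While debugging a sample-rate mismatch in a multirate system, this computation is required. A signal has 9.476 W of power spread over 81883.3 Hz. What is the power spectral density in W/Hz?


Power spectral density:
PSD = P / BW
    = 9.476 / 81883.3
    = 0.00011573 W/Hz

0.00011573 W/Hz


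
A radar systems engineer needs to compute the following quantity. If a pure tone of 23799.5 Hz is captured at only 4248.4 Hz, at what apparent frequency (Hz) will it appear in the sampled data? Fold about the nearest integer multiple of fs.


Compute the nearest integer multiple of fs to the signal:
n = round(23799.5 / 4248.4) = 6
f_alias = |23799.5 - 6 * 4248.4|
        = |23799.5 - 25490.4|
        = 1690.9 Hz

1690.9


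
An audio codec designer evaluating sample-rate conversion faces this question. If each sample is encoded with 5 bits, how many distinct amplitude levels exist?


Number of quantization levels = 2^N
= 2^5
= 32

32


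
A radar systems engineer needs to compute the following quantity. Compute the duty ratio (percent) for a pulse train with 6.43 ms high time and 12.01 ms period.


Duty cycle as a percentage:
DC = (t_on / T) * 100
   = (6.43 / 12.01) * 100
   = 0.535387 * 100
   = 53.54 %

53.54 %


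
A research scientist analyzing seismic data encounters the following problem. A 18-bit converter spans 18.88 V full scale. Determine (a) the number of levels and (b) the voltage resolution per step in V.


Step 1 — number of quantization levels:
L = 2^N = 2^18 = 262144

Step 2 — LSB step size:
delta = Vfs / L
      = 18.88 / 262144
      = 7.202e-05 V

Levels = 262144; step size = 7.202e-05 V


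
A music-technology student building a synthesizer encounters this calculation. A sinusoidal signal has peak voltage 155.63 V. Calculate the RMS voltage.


RMS voltage for a sinusoidal waveform:
V_rms = V_peak / sqrt(2)
      = 155.63 / 1.414214
      = 110.047 V

110.047 V


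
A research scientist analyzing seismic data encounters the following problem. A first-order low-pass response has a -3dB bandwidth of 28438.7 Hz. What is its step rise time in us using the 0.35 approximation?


Rise time from bandwidth relationship:
tr = 0.35 / BW
   = 0.35 / 28438.7
   = 1.230717297e-05 s
   = 12.3072 us

12.3072 us


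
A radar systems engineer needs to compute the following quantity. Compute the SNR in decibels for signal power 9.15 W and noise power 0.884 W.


SNR in decibels:
SNR = 10 * log10(Ps / Pn)
    = 10 * log10(9.15 / 0.884)
    = 10 * log10(10.3507)
    = 10 * 1.015
    = 10.15 dB

10.15 dB


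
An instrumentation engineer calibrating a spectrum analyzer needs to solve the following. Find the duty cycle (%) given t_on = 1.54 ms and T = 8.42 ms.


Duty cycle as a percentage:
DC = (t_on / T) * 100
   = (1.54 / 8.42) * 100
   = 0.182898 * 100
   = 18.29 %

18.29 %


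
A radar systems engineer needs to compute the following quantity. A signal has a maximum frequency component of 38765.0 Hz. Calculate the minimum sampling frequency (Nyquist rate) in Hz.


The Nyquist rate is twice the maximum frequency component.
fs_min = 2 * fmax
      = 2 * 38765.0
      = 77530.0 Hz

77530.0


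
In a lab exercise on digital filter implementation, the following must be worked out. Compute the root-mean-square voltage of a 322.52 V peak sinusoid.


RMS voltage for a sinusoidal waveform:
V_rms = V_peak / sqrt(2)
      = 322.52 / 1.414214
      = 228.056 V

228.056 V


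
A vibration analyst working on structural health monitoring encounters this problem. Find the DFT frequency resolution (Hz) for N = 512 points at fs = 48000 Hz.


DFT frequency resolution:
df = fs / N
   = 48000 / 512
   = 93.75 Hz

93.75 Hz


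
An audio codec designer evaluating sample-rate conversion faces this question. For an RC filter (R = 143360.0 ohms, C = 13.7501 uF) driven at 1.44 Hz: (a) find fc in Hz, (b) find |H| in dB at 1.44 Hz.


Step 1 — cutoff frequency:
fc = 1 / (2*pi*R*C)
C = 13.7501 uF = 1.37501e-05 F
fc = 1 / (2*pi*143360.0*1.37501e-05)
   = 0.0807395 Hz

Step 2 — magnitude at f = 1.44 Hz:
|H(f)| = 1 / sqrt(1 + (f/fc)^2)
f/fc = 1.44 / 0.0807395 = 17.835136
|H| = 1 / sqrt(1 + 318.092076) = 0.0559812
|H|_dB = 20*log10(0.0559812) = -25.04 dB

fc = 0.0807395 Hz; |H(1.44 Hz)| = -25.04 dB


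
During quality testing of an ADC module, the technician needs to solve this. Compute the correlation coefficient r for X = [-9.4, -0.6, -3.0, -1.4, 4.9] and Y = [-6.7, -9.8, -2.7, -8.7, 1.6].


Pearson correlation coefficient (population):
r = cov(X,Y) / (std(X) * std(Y))
Mean X = -1.9, Mean Y = -5.26
Cov(X,Y) = 9.402
Std(X) = 4.59652, Std(Y) = 4.198381
r = 0.4872

0.4872


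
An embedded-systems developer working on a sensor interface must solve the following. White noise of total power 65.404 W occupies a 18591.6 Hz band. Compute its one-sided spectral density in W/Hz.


Power spectral density:
PSD = P / BW
    = 65.404 / 18591.6
    = 0.00351793 W/Hz

0.00351793 W/Hz


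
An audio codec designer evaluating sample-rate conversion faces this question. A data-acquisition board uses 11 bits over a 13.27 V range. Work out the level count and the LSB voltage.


Step 1 — number of quantization levels:
L = 2^N = 2^11 = 2048

Step 2 — LSB step size:
delta = Vfs / L
      = 13.27 / 2048
      = 0.00647949 V

Levels = 2048; step size = 0.00647949 V


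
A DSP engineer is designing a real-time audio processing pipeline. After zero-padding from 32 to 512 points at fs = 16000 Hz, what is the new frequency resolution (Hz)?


Frequency resolution after zero-padding:
N_padded = 32 * 16 = 512
df = fs / N_padded
   = 16000 / 512
   = 31.25 Hz

31.25 Hz


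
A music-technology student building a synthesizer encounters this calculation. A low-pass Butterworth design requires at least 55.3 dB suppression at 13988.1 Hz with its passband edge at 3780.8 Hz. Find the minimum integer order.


Butterworth filter order formula:
n = log10(10^(A/10) - 1) / (2 * log10(f_stop/f_pass))
10^(55.3/10) - 1 = 338843.1561
f_stop/f_pass = 13988.1 / 3780.8 = 3.6998
n = 4.8665 -> ceil = 5

5


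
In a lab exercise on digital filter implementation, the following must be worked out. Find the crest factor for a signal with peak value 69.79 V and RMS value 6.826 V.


Crest factor is the ratio of peak to RMS:
CF = V_peak / V_rms
   = 69.79 / 6.826
   = 10.2241

10.2241


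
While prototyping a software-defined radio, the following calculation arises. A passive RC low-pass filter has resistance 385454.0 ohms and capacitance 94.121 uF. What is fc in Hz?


Cutoff frequency of a first-order RC filter:
fc = 1 / (2 * pi * R * C)
C = 94.121 uF = 9.4121e-05 F
fc = 1 / (2 * pi * 385454.0 * 9.4121e-05)
   = 1 / 227.94966483104
   = 0.004387 Hz

0.004387 Hz


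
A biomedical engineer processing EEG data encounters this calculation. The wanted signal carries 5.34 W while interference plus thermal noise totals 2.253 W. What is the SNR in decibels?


SNR in decibels:
SNR = 10 * log10(Ps / Pn)
    = 10 * log10(5.34 / 2.253)
    = 10 * log10(2.3702)
    = 10 * 0.3748
    = 3.75 dB

3.75 dB


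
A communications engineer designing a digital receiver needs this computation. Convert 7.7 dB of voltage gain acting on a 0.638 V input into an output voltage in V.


Output voltage from dB gain:
V_out = V_in * 10^(gain_dB / 20)
      = 0.638 * 10^(7.7 / 20)
      = 0.638 * 2.42661
      = 1.5482 V

1.5482 V


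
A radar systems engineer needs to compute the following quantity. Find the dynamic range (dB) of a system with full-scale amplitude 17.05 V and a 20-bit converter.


Dynamic range from full-scale to LSB:
V_min = V_max / 2^bits = 17.05 / 2^20
DR = 20 * log10(V_max / V_min)
   = 20 * log10(2^20)
   = 20 * 20 * log10(2)
   = 120.41 dB

120.41 dB


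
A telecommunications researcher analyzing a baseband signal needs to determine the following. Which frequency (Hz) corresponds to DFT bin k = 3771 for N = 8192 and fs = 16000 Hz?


Frequency of DFT bin k:
f_k = k * fs / N
    = 3771 * 16000 / 8192
    = 60336000 / 8192
    = 7365.234 Hz

7365.234 Hz


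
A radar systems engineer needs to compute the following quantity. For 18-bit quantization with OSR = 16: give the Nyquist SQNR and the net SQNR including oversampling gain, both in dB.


Step 1 — baseline SQNR at Nyquist:
SQNR_base = 6.02*N + 1.76
          = 6.02*18 + 1.76
          = 110.12 dB

Step 2 — oversampling processing gain:
G = 10*log10(OSR) = 10*log10(16) = 12.04 dB

Step 3 — total:
SQNR_total = 110.12 + 12.04 = 122.16 dB

Base SQNR = 110.12 dB; oversampled SQNR = 122.16 dB


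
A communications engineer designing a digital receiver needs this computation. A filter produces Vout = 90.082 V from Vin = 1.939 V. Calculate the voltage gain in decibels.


Voltage gain in dB:
G = 20 * log10(Vout / Vin)
  = 20 * log10(90.082 / 1.939)
  = 20 * log10(46.457968)
  = 20 * 1.66706
  = 33.34 dB

33.34 dB


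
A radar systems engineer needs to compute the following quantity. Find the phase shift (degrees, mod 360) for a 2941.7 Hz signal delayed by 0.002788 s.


Phase shift from frequency and time delay:
phi = 360 * f * t_delay
    = 360 * 2941.7 * 0.002788
    = 2952.53 degrees
    mod 360 = 72.53 degrees

72.53 degrees


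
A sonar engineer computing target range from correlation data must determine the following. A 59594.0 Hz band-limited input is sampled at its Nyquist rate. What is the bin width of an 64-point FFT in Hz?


Step 1 — Nyquist sampling rate:
fs = 2 * fmax = 2 * 59594.0 = 119188.0 Hz

Step 2 — DFT bin spacing:
df = fs / N = 119188.0 / 64 = 1862.3125 Hz

1862.3125 Hz


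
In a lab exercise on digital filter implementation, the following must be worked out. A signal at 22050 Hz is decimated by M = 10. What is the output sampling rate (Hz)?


Decimation reduces the sample rate:
fs_out = fs_in / M
       = 22050 / 10
       = 2205.0 Hz

2205.0 Hz


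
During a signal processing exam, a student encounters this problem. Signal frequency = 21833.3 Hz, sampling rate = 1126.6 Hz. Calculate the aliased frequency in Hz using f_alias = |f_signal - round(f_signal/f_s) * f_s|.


Compute the nearest integer multiple of fs to the signal:
n = round(21833.3 / 1126.6) = 19
f_alias = |21833.3 - 19 * 1126.6|
        = |21833.3 - 21405.4|
        = 427.9 Hz

427.9


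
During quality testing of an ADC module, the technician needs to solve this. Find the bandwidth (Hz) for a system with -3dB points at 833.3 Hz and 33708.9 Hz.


Bandwidth is the difference of -3dB frequencies:
BW = f_high - f_low
   = 33708.9 - 833.3
   = 32875.6 Hz

32875.6 Hz


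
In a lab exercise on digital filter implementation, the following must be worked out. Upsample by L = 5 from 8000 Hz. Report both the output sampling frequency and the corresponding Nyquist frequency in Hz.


Step 1 — output sample rate after interpolation by L:
fs_out = L * fs_in = 5 * 8000 = 40000 Hz

Step 2 — Nyquist frequency of the output stream:
f_Nyq = fs_out / 2 = 40000 / 2 = 20000.0 Hz

fs_out = 40000 Hz; f_Nyquist = 20000.0 Hz


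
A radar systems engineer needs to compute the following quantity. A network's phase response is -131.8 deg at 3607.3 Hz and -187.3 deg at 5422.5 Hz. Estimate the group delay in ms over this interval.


Group delay from phase difference:
tau = -d(phi)/d(omega)
d(phi) = -55.5 deg = -0.968658 rad
d(omega) = 2*pi*(5422.5 - 3607.3) = 11405.238 rad/s
tau = -(-0.968658) / 11405.238
    = 0.0849 ms

0.0849 ms


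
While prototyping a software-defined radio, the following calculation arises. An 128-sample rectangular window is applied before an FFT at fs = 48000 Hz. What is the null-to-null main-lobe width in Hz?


Main lobe width for a rectangular window:
Width = 2 * fs / N
      = 2 * 48000 / 128
      = 96000 / 128
      = 750.0 Hz

750.0 Hz


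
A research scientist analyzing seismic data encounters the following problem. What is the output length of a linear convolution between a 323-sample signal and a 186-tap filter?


Linear convolution output length:
L = N + M - 1
  = 323 + 186 - 1
  = 508 samples

508


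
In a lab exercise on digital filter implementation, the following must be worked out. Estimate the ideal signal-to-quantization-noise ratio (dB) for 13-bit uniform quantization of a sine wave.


Theoretical SNR for a full-scale sinusoid:
SNR = 6.02 * N + 1.76
    = 6.02 * 13 + 1.76
    = 78.26 + 1.76
    = 80.02 dB

80.02 dB


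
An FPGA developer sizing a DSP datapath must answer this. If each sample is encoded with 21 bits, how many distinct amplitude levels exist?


Number of quantization levels = 2^N
= 2^21
= 2097152

2097152


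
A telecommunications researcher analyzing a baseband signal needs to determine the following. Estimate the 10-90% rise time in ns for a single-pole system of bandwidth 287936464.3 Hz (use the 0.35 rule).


Rise time from bandwidth relationship:
tr = 0.35 / BW
   = 0.35 / 287936464.3
   = 1.215545939e-09 s
   = 1.2155 ns

1.2155 ns


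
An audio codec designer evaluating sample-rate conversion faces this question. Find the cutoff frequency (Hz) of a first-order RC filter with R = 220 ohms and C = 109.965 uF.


Cutoff frequency of a first-order RC filter:
fc = 1 / (2 * pi * R * C)
C = 109.965 uF = 0.000109965 F
fc = 1 / (2 * pi * 220 * 0.000109965)
   = 1 / 0.15200470390688
   = 6.578744 Hz

6.578744 Hz


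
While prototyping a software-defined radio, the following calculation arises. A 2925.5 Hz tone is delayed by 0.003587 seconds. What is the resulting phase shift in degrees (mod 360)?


Phase shift from frequency and time delay:
phi = 360 * f * t_delay
    = 360 * 2925.5 * 0.003587
    = 3777.76 degrees
    mod 360 = 177.76 degrees

177.76 degrees


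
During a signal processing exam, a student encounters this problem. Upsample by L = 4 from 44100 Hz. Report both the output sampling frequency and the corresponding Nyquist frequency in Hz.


Step 1 — output sample rate after interpolation by L:
fs_out = L * fs_in = 4 * 44100 = 176400 Hz

Step 2 — Nyquist frequency of the output stream:
f_Nyq = fs_out / 2 = 176400 / 2 = 88200.0 Hz

fs_out = 176400 Hz; f_Nyquist = 88200.0 Hz


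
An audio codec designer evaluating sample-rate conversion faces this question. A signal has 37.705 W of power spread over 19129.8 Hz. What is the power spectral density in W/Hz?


Power spectral density:
PSD = P / BW
    = 37.705 / 19129.8
    = 0.00197101 W/Hz

0.00197101 W/Hz


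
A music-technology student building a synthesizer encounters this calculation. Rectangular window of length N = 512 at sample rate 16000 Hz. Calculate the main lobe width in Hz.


Main lobe width for a rectangular window:
Width = 2 * fs / N
      = 2 * 16000 / 512
      = 32000 / 512
      = 62.5 Hz

62.5 Hz


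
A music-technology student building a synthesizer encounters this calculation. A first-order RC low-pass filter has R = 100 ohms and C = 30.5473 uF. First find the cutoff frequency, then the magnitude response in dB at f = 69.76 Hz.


Step 1 — cutoff frequency:
fc = 1 / (2*pi*R*C)
C = 30.5473 uF = 3.05473e-05 F
fc = 1 / (2*pi*100*3.05473e-05)
   = 52.1011 Hz

Step 2 — magnitude at f = 69.76 Hz:
|H(f)| = 1 / sqrt(1 + (f/fc)^2)
f/fc = 69.76 / 52.1011 = 1.338935
|H| = 1 / sqrt(1 + 1.792747) = 0.5983898
|H|_dB = 20*log10(0.5983898) = -4.46 dB

fc = 52.1011 Hz; |H(69.76 Hz)| = -4.46 dB


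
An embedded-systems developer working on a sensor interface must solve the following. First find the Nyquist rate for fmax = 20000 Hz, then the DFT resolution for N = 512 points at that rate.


Step 1 — Nyquist sampling rate:
fs = 2 * fmax = 2 * 20000 = 40000 Hz

Step 2 — DFT bin spacing:
df = fs / N = 40000 / 512 = 78.125 Hz

78.125 Hz


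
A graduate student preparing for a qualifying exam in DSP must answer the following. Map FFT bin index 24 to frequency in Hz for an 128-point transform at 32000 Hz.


Frequency of DFT bin k:
f_k = k * fs / N
    = 24 * 32000 / 128
    = 768000 / 128
    = 6000.0 Hz

6000.0 Hz


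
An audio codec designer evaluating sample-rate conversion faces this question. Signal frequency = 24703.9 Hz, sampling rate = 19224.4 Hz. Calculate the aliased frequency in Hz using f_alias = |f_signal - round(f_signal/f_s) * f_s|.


Compute the nearest integer multiple of fs to the signal:
n = round(24703.9 / 19224.4) = 1
f_alias = |24703.9 - 1 * 19224.4|
        = |24703.9 - 19224.4|
        = 5479.5 Hz

5479.5


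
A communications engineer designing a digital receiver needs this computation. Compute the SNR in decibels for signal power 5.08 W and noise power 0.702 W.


SNR in decibels:
SNR = 10 * log10(Ps / Pn)
    = 10 * log10(5.08 / 0.702)
    = 10 * log10(7.2365)
    = 10 * 0.8595
    = 8.6 dB

8.6 dB


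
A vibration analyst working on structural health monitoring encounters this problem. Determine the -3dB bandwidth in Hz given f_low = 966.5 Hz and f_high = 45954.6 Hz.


Bandwidth is the difference of -3dB frequencies:
BW = f_high - f_low
   = 45954.6 - 966.5
   = 44988.1 Hz

44988.1 Hz


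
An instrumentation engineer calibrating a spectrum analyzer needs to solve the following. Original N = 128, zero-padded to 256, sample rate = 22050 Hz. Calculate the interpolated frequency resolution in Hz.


Frequency resolution after zero-padding:
N_padded = 128 * 2 = 256
df = fs / N_padded
   = 22050 / 256
   = 86.1328 Hz

86.1328 Hz


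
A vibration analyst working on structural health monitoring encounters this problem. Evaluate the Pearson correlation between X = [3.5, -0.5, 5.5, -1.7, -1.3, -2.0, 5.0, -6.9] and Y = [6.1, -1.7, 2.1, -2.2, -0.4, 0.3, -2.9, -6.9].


Pearson correlation coefficient (population):
r = cov(X,Y) / (std(X) * std(Y))
Mean X = 0.2, Mean Y = -0.7
Cov(X,Y) = 8.955
Std(X) = 3.930967, Std(Y) = 3.565459
r = 0.6389

0.6389


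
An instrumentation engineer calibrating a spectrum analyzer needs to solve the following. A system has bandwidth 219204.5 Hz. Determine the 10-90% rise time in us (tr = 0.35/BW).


Rise time from bandwidth relationship:
tr = 0.35 / BW
   = 0.35 / 219204.5
   = 1.59668255e-06 s
   = 1.5967 us

1.5967 us


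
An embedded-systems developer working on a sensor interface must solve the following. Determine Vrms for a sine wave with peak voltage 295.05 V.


RMS voltage for a sinusoidal waveform:
V_rms = V_peak / sqrt(2)
      = 295.05 / 1.414214
      = 208.632 V

208.632 V


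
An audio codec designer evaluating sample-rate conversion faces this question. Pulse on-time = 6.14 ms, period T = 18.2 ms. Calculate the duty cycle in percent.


Duty cycle as a percentage:
DC = (t_on / T) * 100
   = (6.14 / 18.2) * 100
   = 0.337363 * 100
   = 33.74 %

33.74 %


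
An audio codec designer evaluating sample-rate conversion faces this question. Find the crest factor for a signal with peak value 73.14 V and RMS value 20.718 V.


Crest factor is the ratio of peak to RMS:
CF = V_peak / V_rms
   = 73.14 / 20.718
   = 3.5303

3.5303


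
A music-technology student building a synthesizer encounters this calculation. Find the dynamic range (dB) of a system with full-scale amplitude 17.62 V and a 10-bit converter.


Dynamic range from full-scale to LSB:
V_min = V_max / 2^bits = 17.62 / 2^10
DR = 20 * log10(V_max / V_min)
   = 20 * log10(2^10)
   = 20 * 10 * log10(2)
   = 60.21 dB

60.21 dB


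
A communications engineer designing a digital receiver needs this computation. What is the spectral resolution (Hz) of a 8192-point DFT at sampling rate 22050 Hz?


DFT frequency resolution:
df = fs / N
   = 22050 / 8192
   = 2.6917 Hz

2.6917 Hz


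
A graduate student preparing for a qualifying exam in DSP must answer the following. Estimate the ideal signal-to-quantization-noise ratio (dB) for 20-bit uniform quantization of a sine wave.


Theoretical SNR for a full-scale sinusoid:
SNR = 6.02 * N + 1.76
    = 6.02 * 20 + 1.76
    = 120.4 + 1.76
    = 122.16 dB

122.16 dB


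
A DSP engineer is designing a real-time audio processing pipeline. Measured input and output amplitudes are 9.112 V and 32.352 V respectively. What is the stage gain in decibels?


Voltage gain in dB:
G = 20 * log10(Vout / Vin)
  = 20 * log10(32.352 / 9.112)
  = 20 * log10(3.550483)
  = 20 * 0.550287
  = 11.01 dB

11.01 dB


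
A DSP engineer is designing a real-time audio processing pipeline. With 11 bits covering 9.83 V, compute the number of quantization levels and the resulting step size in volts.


Step 1 — number of quantization levels:
L = 2^N = 2^11 = 2048

Step 2 — LSB step size:
delta = Vfs / L
      = 9.83 / 2048
      = 0.0047998 V

Levels = 2048; step size = 0.0047998 V


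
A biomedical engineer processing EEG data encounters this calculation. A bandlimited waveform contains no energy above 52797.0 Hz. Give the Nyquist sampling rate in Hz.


The Nyquist rate is twice the maximum frequency component.
fs_min = 2 * fmax
      = 2 * 52797.0
      = 105594.0 Hz

105594.0


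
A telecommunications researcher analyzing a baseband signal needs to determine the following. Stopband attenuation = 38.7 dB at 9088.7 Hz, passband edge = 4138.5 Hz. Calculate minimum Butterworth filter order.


Butterworth filter order formula:
n = log10(10^(A/10) - 1) / (2 * log10(f_stop/f_pass))
10^(38.7/10) - 1 = 7412.1024
f_stop/f_pass = 9088.7 / 4138.5 = 2.1961
n = 5.6635 -> ceil = 6

6
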